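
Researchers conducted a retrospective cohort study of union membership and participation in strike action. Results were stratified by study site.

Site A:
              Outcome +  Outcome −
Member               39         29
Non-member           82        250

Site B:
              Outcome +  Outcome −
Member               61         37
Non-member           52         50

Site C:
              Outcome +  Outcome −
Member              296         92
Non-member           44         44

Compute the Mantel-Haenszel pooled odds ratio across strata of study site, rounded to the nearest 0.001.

OR_MH = Σ(aᵢdᵢ/nᵢ) / Σ(bᵢcᵢ/nᵢ), where nᵢ is the stratum total.
Stratum 1 (Site A): n = 400; a·d/n = 39·250/400 = 24.3750; b·c/n = 29·82/400 = 5.9450
Stratum 2 (Site B): n = 200; a·d/n = 61·50/200 = 15.2500; b·c/n = 37·52/200 = 9.6200
Stratum 3 (Site C): n = 476; a·d/n = 296·44/476 = 27.3613; b·c/n = 92·44/476 = 8.5042
OR_MH = (24.3750 + 15.2500 + 27.3613) / (5.9450 + 9.6200 + 8.5042) = 66.9863 / 24.0692 = 2.78307

2.783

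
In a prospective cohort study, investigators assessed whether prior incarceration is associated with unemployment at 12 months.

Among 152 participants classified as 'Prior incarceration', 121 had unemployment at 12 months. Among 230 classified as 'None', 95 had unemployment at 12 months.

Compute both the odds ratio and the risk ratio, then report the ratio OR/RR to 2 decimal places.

From the description: a = 121, b = 31, c = 95, d = 135.
OR = (121·135)/(31·95) = 16335/2945 = 5.54669
Risk in exposed = 121/152 = 0.79605; risk in unexposed = 95/230 = 0.41304; RR = 1.92729
OR/RR = 5.54669 / 1.92729 = 2.87798
The outcome is not rare, so the OR lies further from 1 than the RR.

2.88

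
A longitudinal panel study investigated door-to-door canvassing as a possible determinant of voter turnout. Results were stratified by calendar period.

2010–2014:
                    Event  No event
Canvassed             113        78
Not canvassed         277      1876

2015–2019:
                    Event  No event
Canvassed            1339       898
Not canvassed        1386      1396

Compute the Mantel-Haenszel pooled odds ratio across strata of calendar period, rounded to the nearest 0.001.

1.800

OR_MH = Σ(aᵢdᵢ/nᵢ) / Σ(bᵢcᵢ/nᵢ), where nᵢ is the stratum total.
Stratum 1 (2010–2014): n = 2344; a·d/n = 113·1876/2344 = 90.4386; b·c/n = 78·277/2344 = 9.2176
Stratum 2 (2015–2019): n = 5019; a·d/n = 1339·1396/5019 = 372.4336; b·c/n = 898·1386/5019 = 247.9833
OR_MH = (90.4386 + 372.4336) / (9.2176 + 247.9833) = 462.8721 / 257.2008 = 1.79965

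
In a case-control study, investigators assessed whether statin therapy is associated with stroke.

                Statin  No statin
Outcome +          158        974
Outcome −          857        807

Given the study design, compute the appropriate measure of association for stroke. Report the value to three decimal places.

0.153

Reading the table with exposure as columns: a = 158 (Statin, case), b = 857 (Statin, non-case), c = 974 (No statin, case), d = 807.
This is a case-control study: participants were sampled on outcome status, so risks in the source population cannot be estimated directly — relative risk is not valid here. The odds ratio is the appropriate measure.
OR = (a·d)/(b·c) = (158 × 807) / (857 × 974) = 127506 / 834718 = 0.15275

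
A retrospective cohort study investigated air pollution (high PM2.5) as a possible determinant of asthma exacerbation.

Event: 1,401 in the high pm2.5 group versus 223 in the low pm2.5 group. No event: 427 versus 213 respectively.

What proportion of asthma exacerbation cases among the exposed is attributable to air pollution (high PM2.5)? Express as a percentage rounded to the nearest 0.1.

From the description: a = 1401, b = 427, c = 223, d = 213.
Risk in exposed = 1401/1828 = 0.76641; risk in unexposed = 223/436 = 0.51147.
RR = 0.76641/0.51147 = 1.49845
AR% = (RR − 1)/RR × 100 = (1.49845 − 1)/1.49845 × 100 = 33.2646%

33.3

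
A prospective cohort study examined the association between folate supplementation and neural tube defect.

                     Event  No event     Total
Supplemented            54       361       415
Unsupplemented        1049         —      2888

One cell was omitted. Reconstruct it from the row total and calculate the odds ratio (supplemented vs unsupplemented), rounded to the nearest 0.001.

The missing cell is in the unexposed row: 2888 − 1049 = 1839.
So a = 54, b = 361, c = 1049, d = 1839.
OR = (a·d)/(b·c) = (54 × 1839) / (361 × 1049) = 99306 / 378689 = 0.26224

0.262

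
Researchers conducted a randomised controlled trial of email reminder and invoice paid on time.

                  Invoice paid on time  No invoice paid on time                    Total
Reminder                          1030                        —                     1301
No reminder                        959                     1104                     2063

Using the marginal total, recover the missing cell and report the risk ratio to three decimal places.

The missing cell is in the exposed row: 1301 − 1030 = 271.
So a = 1030, b = 271, c = 959, d = 1104.
RR = [a/(a+b)] / [c/(c+d)] = (1030/1301) / (959/2063) = 0.79170/0.46486 = 1.70310

1.703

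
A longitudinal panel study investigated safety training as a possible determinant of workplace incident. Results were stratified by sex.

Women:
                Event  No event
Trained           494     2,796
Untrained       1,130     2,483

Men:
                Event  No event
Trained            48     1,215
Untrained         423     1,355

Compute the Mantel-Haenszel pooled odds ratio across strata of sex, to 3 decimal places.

OR_MH = Σ(aᵢdᵢ/nᵢ) / Σ(bᵢcᵢ/nᵢ), where nᵢ is the stratum total.
Stratum 1 (Women): n = 6903; a·d/n = 494·2483/6903 = 177.6911; b·c/n = 2796·1130/6903 = 457.6967
Stratum 2 (Men): n = 3041; a·d/n = 48·1355/3041 = 21.3877; b·c/n = 1215·423/3041 = 169.0053
OR_MH = (177.6911 + 21.3877) / (457.6967 + 169.0053) = 199.0789 / 626.7019 = 0.31766

0.318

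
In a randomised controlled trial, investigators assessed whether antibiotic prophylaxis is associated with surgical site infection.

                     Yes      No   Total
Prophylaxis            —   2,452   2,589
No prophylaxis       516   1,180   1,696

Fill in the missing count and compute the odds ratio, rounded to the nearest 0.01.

The missing cell is in the exposed row: 2589 − 2452 = 137.
So a = 137, b = 2452, c = 516, d = 1180.
OR = (a·d)/(b·c) = (137 × 1180) / (2452 × 516) = 161660 / 1265232 = 0.12777

0.13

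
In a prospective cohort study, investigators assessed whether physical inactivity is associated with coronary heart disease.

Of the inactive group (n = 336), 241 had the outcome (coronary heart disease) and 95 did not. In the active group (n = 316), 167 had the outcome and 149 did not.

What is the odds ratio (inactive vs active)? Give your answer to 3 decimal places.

From the description: a = 241, b = 95, c = 167, d = 149.
OR = (a·d)/(b·c) = (241 × 149) / (95 × 167) = 35909 / 15865 = 2.26341
The odds of coronary heart disease are about 2.26 times as high in the inactive group.

2.263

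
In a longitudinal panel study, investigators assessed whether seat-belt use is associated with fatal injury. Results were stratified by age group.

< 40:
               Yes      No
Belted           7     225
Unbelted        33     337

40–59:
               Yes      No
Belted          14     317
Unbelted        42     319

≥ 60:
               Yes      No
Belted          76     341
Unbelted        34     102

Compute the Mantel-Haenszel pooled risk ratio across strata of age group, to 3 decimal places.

RR_MH = Σ(aᵢ·n₀ᵢ/nᵢ) / Σ(cᵢ·n₁ᵢ/nᵢ), with n₁ᵢ = aᵢ+bᵢ (exposed), n₀ᵢ = cᵢ+dᵢ (unexposed), nᵢ = n₁ᵢ+n₀ᵢ.
Stratum 1 (< 40): n₁ = 232, n₀ = 370, n = 602; a·n₀/n = 7·370/602 = 4.3023; c·n₁/n = 33·232/602 = 12.7176
Stratum 2 (40–59): n₁ = 331, n₀ = 361, n = 692; a·n₀/n = 14·361/692 = 7.3035; c·n₁/n = 42·331/692 = 20.0896
Stratum 3 (≥ 60): n₁ = 417, n₀ = 136, n = 553; a·n₀/n = 76·136/553 = 18.6908; c·n₁/n = 34·417/553 = 25.6383
RR_MH = (4.3023 + 7.3035 + 18.6908) / (12.7176 + 20.0896 + 25.6383) = 30.2966 / 58.4455 = 0.51837

0.518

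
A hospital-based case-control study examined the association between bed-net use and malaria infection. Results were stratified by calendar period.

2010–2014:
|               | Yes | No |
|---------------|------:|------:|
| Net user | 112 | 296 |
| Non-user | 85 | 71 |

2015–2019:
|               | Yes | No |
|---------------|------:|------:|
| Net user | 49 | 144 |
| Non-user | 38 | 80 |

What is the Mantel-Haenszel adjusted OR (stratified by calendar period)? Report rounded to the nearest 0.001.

0.429

OR_MH = Σ(aᵢdᵢ/nᵢ) / Σ(bᵢcᵢ/nᵢ), where nᵢ is the stratum total.
Stratum 1 (2010–2014): n = 564; a·d/n = 112·71/564 = 14.0993; b·c/n = 296·85/564 = 44.6099
Stratum 2 (2015–2019): n = 311; a·d/n = 49·80/311 = 12.6045; b·c/n = 144·38/311 = 17.5949
OR_MH = (14.0993 + 12.6045) / (44.6099 + 17.5949) = 26.7038 / 62.2048 = 0.42929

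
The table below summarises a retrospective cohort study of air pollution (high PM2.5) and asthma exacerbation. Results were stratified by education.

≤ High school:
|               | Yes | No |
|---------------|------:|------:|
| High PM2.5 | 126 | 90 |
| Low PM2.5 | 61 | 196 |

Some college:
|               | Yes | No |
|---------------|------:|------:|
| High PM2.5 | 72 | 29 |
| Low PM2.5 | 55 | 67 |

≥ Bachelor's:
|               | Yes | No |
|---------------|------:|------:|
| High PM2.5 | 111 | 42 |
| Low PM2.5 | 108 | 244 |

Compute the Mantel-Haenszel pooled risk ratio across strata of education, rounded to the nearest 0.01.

RR_MH = Σ(aᵢ·n₀ᵢ/nᵢ) / Σ(cᵢ·n₁ᵢ/nᵢ), with n₁ᵢ = aᵢ+bᵢ (exposed), n₀ᵢ = cᵢ+dᵢ (unexposed), nᵢ = n₁ᵢ+n₀ᵢ.
Stratum 1 (≤ High school): n₁ = 216, n₀ = 257, n = 473; a·n₀/n = 126·257/473 = 68.4609; c·n₁/n = 61·216/473 = 27.8562
Stratum 2 (Some college): n₁ = 101, n₀ = 122, n = 223; a·n₀/n = 72·122/223 = 39.3901; c·n₁/n = 55·101/223 = 24.9103
Stratum 3 (≥ Bachelor's): n₁ = 153, n₀ = 352, n = 505; a·n₀/n = 111·352/505 = 77.3703; c·n₁/n = 108·153/505 = 32.7208
RR_MH = (68.4609 + 39.3901 + 77.3703) / (27.8562 + 24.9103 + 32.7208) = 185.2213 / 85.4873 = 2.16665

2.17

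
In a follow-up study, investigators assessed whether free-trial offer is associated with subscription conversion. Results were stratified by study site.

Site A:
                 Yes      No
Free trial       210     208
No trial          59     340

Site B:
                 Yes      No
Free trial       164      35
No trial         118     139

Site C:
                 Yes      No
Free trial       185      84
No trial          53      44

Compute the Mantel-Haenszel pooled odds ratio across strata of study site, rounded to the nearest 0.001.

OR_MH = Σ(aᵢdᵢ/nᵢ) / Σ(bᵢcᵢ/nᵢ), where nᵢ is the stratum total.
Stratum 1 (Site A): n = 817; a·d/n = 210·340/817 = 87.3929; b·c/n = 208·59/817 = 15.0208
Stratum 2 (Site B): n = 456; a·d/n = 164·139/456 = 49.9912; b·c/n = 35·118/456 = 9.0570
Stratum 3 (Site C): n = 366; a·d/n = 185·44/366 = 22.2404; b·c/n = 84·53/366 = 12.1639
OR_MH = (87.3929 + 49.9912 + 22.2404) / (15.0208 + 9.0570 + 12.1639) = 159.6246 / 36.2418 = 4.40444

4.404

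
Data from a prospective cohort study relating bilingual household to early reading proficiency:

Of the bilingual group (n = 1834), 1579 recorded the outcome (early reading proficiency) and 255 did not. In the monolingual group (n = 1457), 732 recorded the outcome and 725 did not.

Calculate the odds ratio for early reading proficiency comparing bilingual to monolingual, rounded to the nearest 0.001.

6.133

From the description: a = 1579, b = 255, c = 732, d = 725.
OR = (a·d)/(b·c) = (1579 × 725) / (255 × 732) = 1144775 / 186660 = 6.13294
The odds of early reading proficiency are about 6.13 times as high in the bilingual group.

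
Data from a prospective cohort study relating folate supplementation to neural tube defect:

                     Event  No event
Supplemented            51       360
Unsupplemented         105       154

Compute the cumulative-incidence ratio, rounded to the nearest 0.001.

0.306

Cells: a = 51, b = 360, c = 105, d = 154.
Risk in exposed = 51/411 = 0.12409; risk in unexposed = 105/259 = 0.40541.
RR = 0.12409 / 0.40541 = 0.30608
The risk is 69% lower among the exposed than among the unexposed.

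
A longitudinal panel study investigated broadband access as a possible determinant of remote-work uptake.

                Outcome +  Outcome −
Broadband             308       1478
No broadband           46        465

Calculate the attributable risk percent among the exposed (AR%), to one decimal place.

Cells: a = 308, b = 1478, c = 46, d = 465.
Risk in exposed = 308/1786 = 0.17245; risk in unexposed = 46/511 = 0.09002.
RR = 0.17245/0.09002 = 1.91572
AR% = (RR − 1)/RR × 100 = (1.91572 − 1)/1.91572 × 100 = 47.8003%

47.8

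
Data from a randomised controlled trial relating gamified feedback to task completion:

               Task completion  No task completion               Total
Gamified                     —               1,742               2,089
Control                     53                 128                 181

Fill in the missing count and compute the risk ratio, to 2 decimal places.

0.57

The missing cell is in the exposed row: 2089 − 1742 = 347.
So a = 347, b = 1742, c = 53, d = 128.
RR = [a/(a+b)] / [c/(c+d)] = (347/2089) / (53/181) = 0.16611/0.29282 = 0.56728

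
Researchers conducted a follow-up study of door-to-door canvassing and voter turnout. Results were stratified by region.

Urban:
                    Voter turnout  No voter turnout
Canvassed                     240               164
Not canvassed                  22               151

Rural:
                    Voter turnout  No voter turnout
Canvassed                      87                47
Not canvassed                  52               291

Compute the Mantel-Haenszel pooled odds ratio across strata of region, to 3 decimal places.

OR_MH = Σ(aᵢdᵢ/nᵢ) / Σ(bᵢcᵢ/nᵢ), where nᵢ is the stratum total.
Stratum 1 (Urban): n = 577; a·d/n = 240·151/577 = 62.8076; b·c/n = 164·22/577 = 6.2530
Stratum 2 (Rural): n = 477; a·d/n = 87·291/477 = 53.0755; b·c/n = 47·52/477 = 5.1237
OR_MH = (62.8076 + 53.0755) / (6.2530 + 5.1237) = 115.8831 / 11.3767 = 10.18598

10.186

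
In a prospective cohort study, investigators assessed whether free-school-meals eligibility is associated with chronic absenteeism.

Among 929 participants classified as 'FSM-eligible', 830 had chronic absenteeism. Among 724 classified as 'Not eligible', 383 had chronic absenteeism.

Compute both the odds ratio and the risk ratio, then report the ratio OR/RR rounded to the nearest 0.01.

From the description: a = 830, b = 99, c = 383, d = 341.
OR = (830·341)/(99·383) = 283030/37917 = 7.46446
Risk in exposed = 830/929 = 0.89343; risk in unexposed = 383/724 = 0.52901; RR = 1.68889
OR/RR = 7.46446 / 1.68889 = 4.41974
The outcome is not rare, so the OR lies further from 1 than the RR.

4.42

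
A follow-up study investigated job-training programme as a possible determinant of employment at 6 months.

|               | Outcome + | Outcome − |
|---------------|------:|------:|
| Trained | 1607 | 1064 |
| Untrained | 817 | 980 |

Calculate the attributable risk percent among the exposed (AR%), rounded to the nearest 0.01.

Cells: a = 1607, b = 1064, c = 817, d = 980.
Risk in exposed = 1607/2671 = 0.60165; risk in unexposed = 817/1797 = 0.45465.
RR = 0.60165/0.45465 = 1.32333
AR% = (RR − 1)/RR × 100 = (1.32333 − 1)/1.32333 × 100 = 24.4330%

24.43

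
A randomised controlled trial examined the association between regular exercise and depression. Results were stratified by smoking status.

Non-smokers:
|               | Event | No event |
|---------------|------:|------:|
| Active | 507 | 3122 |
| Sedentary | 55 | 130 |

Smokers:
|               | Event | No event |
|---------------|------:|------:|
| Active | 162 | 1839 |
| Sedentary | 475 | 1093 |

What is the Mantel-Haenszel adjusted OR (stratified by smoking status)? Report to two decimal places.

OR_MH = Σ(aᵢdᵢ/nᵢ) / Σ(bᵢcᵢ/nᵢ), where nᵢ is the stratum total.
Stratum 1 (Non-smokers): n = 3814; a·d/n = 507·130/3814 = 17.2811; b·c/n = 3122·55/3814 = 45.0210
Stratum 2 (Smokers): n = 3569; a·d/n = 162·1093/3569 = 49.6122; b·c/n = 1839·475/3569 = 244.7534
OR_MH = (17.2811 + 49.6122) / (45.0210 + 244.7534) = 66.8933 / 289.7744 = 0.23085

0.23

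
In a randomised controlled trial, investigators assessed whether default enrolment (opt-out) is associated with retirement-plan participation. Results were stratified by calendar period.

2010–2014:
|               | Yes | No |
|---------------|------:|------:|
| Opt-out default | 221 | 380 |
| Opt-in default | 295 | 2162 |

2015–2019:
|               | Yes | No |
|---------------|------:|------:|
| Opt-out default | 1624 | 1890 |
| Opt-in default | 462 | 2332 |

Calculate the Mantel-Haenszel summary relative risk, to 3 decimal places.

2.844

RR_MH = Σ(aᵢ·n₀ᵢ/nᵢ) / Σ(cᵢ·n₁ᵢ/nᵢ), with n₁ᵢ = aᵢ+bᵢ (exposed), n₀ᵢ = cᵢ+dᵢ (unexposed), nᵢ = n₁ᵢ+n₀ᵢ.
Stratum 1 (2010–2014): n₁ = 601, n₀ = 2457, n = 3058; a·n₀/n = 221·2457/3058 = 177.5661; c·n₁/n = 295·601/3058 = 57.9774
Stratum 2 (2015–2019): n₁ = 3514, n₀ = 2794, n = 6308; a·n₀/n = 1624·2794/6308 = 719.3177; c·n₁/n = 462·3514/6308 = 257.3665
RR_MH = (177.5661 + 719.3177) / (57.9774 + 257.3665) = 896.8837 / 315.3440 = 2.84414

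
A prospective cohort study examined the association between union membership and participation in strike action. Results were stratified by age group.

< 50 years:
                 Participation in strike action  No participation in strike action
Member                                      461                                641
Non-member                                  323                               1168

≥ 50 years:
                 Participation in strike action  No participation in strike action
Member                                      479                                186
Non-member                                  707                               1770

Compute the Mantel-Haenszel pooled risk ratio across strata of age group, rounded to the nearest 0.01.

RR_MH = Σ(aᵢ·n₀ᵢ/nᵢ) / Σ(cᵢ·n₁ᵢ/nᵢ), with n₁ᵢ = aᵢ+bᵢ (exposed), n₀ᵢ = cᵢ+dᵢ (unexposed), nᵢ = n₁ᵢ+n₀ᵢ.
Stratum 1 (< 50 years): n₁ = 1102, n₀ = 1491, n = 2593; a·n₀/n = 461·1491/2593 = 265.0794; c·n₁/n = 323·1102/2593 = 137.2719
Stratum 2 (≥ 50 years): n₁ = 665, n₀ = 2477, n = 3142; a·n₀/n = 479·2477/3142 = 377.6203; c·n₁/n = 707·665/3142 = 149.6356
RR_MH = (265.0794 + 377.6203) / (137.2719 + 149.6356) = 642.6998 / 286.9075 = 2.24009

2.24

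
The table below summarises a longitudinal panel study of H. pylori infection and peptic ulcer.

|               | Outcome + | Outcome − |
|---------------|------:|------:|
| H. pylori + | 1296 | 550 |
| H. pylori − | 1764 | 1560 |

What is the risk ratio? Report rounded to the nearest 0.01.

Cells: a = 1296, b = 550, c = 1764, d = 1560.
Risk in exposed = 1296/1846 = 0.70206; risk in unexposed = 1764/3324 = 0.53069.
RR = 0.70206 / 0.53069 = 1.32293
The risk among the exposed is 1.32 times that among the unexposed.

1.32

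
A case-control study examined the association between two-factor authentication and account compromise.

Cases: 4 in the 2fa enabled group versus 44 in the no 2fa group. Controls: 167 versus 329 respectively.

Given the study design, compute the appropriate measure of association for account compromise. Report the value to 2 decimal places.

From the description: a = 4, b = 167, c = 44, d = 329.
This is a case-control study: participants were sampled on outcome status, so risks in the source population cannot be estimated directly — relative risk is not valid here. The odds ratio is the appropriate measure.
OR = (a·d)/(b·c) = (4 × 329) / (167 × 44) = 1316 / 7348 = 0.17910

0.18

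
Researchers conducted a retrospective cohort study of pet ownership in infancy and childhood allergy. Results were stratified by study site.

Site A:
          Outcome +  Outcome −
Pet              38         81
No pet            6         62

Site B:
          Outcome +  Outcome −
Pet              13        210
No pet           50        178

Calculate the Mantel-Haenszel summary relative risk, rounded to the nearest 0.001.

0.714

RR_MH = Σ(aᵢ·n₀ᵢ/nᵢ) / Σ(cᵢ·n₁ᵢ/nᵢ), with n₁ᵢ = aᵢ+bᵢ (exposed), n₀ᵢ = cᵢ+dᵢ (unexposed), nᵢ = n₁ᵢ+n₀ᵢ.
Stratum 1 (Site A): n₁ = 119, n₀ = 68, n = 187; a·n₀/n = 38·68/187 = 13.8182; c·n₁/n = 6·119/187 = 3.8182
Stratum 2 (Site B): n₁ = 223, n₀ = 228, n = 451; a·n₀/n = 13·228/451 = 6.5721; c·n₁/n = 50·223/451 = 24.7228
RR_MH = (13.8182 + 6.5721) / (3.8182 + 24.7228) = 20.3902 / 28.5410 = 0.71442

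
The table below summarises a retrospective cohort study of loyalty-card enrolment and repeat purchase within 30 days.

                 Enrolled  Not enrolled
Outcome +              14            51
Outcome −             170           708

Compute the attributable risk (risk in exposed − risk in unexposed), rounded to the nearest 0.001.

Reading the table with exposure as columns: a = 14 (Enrolled, case), b = 170 (Enrolled, non-case), c = 51 (Not enrolled, case), d = 708.
Risk in exposed = 14/184 = 0.076087; risk in unexposed = 51/759 = 0.067194.
Risk difference = 0.076087 − 0.067194 = 0.008893

0.009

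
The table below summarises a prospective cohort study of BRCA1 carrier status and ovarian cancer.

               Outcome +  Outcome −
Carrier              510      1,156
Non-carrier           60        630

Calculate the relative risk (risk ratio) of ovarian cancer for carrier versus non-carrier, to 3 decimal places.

Cells: a = 510, b = 1156, c = 60, d = 630.
Risk in exposed = 510/1666 = 0.30612; risk in unexposed = 60/690 = 0.08696.
RR = 0.30612 / 0.08696 = 3.52041
The risk among the exposed is 3.52 times that among the unexposed.

3.520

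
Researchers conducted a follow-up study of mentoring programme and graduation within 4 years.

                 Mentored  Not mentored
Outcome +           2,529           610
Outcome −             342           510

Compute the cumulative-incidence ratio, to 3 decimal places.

1.617

Reading the table with exposure as columns: a = 2529 (Mentored, case), b = 342 (Mentored, non-case), c = 610 (Not mentored, case), d = 510.
Risk in exposed = 2529/2871 = 0.88088; risk in unexposed = 610/1120 = 0.54464.
RR = 0.88088 / 0.54464 = 1.61735
The risk among the exposed is 1.62 times that among the unexposed.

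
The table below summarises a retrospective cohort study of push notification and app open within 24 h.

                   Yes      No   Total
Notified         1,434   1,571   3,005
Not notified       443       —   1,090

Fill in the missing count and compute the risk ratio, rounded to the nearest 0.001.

The missing cell is in the unexposed row: 1090 − 443 = 647.
So a = 1434, b = 1571, c = 443, d = 647.
RR = [a/(a+b)] / [c/(c+d)] = (1434/3005) / (443/1090) = 0.47720/0.40642 = 1.17416

1.174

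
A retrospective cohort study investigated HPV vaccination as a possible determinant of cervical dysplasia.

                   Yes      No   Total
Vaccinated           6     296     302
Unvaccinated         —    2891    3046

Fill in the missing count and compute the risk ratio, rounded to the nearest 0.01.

The missing cell is in the unexposed row: 3046 − 2891 = 155.
So a = 6, b = 296, c = 155, d = 2891.
RR = [a/(a+b)] / [c/(c+d)] = (6/302) / (155/3046) = 0.01987/0.05089 = 0.39043

0.39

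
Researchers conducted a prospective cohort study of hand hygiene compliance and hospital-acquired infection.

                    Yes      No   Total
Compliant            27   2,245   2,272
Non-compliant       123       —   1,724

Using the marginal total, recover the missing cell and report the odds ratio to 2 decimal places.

The missing cell is in the unexposed row: 1724 − 123 = 1601.
So a = 27, b = 2245, c = 123, d = 1601.
OR = (a·d)/(b·c) = (27 × 1601) / (2245 × 123) = 43227 / 276135 = 0.15654

0.16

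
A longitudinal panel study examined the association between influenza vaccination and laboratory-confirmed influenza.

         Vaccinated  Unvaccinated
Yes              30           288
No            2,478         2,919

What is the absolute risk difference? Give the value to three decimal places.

Reading the table with exposure as columns: a = 30 (Vaccinated, case), b = 2478 (Vaccinated, non-case), c = 288 (Unvaccinated, case), d = 2919.
Risk in exposed = 30/2508 = 0.011962; risk in unexposed = 288/3207 = 0.089804.
Risk difference = 0.011962 − 0.089804 = -0.077842

-0.078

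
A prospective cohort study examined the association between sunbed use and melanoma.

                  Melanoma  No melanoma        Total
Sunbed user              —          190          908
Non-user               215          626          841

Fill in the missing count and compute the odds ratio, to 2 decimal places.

The missing cell is in the exposed row: 908 − 190 = 718.
So a = 718, b = 190, c = 215, d = 626.
OR = (a·d)/(b·c) = (718 × 626) / (190 × 215) = 449468 / 40850 = 11.00289

11.00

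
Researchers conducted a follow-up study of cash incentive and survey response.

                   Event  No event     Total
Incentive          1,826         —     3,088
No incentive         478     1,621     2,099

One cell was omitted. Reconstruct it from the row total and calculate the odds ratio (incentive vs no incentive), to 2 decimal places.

The missing cell is in the exposed row: 3088 − 1826 = 1262.
So a = 1826, b = 1262, c = 478, d = 1621.
OR = (a·d)/(b·c) = (1826 × 1621) / (1262 × 478) = 2959946 / 603236 = 4.90678

4.91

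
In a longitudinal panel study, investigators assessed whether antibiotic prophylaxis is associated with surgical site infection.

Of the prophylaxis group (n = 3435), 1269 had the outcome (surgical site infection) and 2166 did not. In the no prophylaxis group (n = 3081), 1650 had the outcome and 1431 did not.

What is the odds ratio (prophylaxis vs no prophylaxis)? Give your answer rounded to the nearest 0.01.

0.51

From the description: a = 1269, b = 2166, c = 1650, d = 1431.
OR = (a·d)/(b·c) = (1269 × 1431) / (2166 × 1650) = 1815939 / 3573900 = 0.50811
Exposure is associated with lower odds of surgical site infection (OR = 0.51 < 1).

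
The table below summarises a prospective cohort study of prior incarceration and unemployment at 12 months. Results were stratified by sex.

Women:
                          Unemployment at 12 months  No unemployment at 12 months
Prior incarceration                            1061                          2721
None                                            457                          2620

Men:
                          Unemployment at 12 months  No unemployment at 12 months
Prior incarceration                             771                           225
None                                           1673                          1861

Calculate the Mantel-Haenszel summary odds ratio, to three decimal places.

2.731

OR_MH = Σ(aᵢdᵢ/nᵢ) / Σ(bᵢcᵢ/nᵢ), where nᵢ is the stratum total.
Stratum 1 (Women): n = 6859; a·d/n = 1061·2620/6859 = 405.2807; b·c/n = 2721·457/6859 = 181.2942
Stratum 2 (Men): n = 4530; a·d/n = 771·1861/4530 = 316.7397; b·c/n = 225·1673/4530 = 83.0960
OR_MH = (405.2807 + 316.7397) / (181.2942 + 83.0960) = 722.0204 / 264.3902 = 2.73089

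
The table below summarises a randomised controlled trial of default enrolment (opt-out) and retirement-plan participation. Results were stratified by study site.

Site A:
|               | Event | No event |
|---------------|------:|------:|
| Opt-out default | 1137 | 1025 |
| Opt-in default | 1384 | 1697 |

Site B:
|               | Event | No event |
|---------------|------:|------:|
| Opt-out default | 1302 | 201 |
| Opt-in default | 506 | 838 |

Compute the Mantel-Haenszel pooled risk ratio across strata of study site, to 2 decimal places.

RR_MH = Σ(aᵢ·n₀ᵢ/nᵢ) / Σ(cᵢ·n₁ᵢ/nᵢ), with n₁ᵢ = aᵢ+bᵢ (exposed), n₀ᵢ = cᵢ+dᵢ (unexposed), nᵢ = n₁ᵢ+n₀ᵢ.
Stratum 1 (Site A): n₁ = 2162, n₀ = 3081, n = 5243; a·n₀/n = 1137·3081/5243 = 668.1474; c·n₁/n = 1384·2162/5243 = 570.7053
Stratum 2 (Site B): n₁ = 1503, n₀ = 1344, n = 2847; a·n₀/n = 1302·1344/2847 = 614.6428; c·n₁/n = 506·1503/2847 = 267.1296
RR_MH = (668.1474 + 614.6428) / (570.7053 + 267.1296) = 1282.7902 / 837.8349 = 1.53108

1.53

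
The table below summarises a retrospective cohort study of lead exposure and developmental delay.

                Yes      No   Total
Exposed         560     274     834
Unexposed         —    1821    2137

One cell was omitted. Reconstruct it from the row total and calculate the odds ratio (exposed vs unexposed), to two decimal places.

11.78

The missing cell is in the unexposed row: 2137 − 1821 = 316.
So a = 560, b = 274, c = 316, d = 1821.
OR = (a·d)/(b·c) = (560 × 1821) / (274 × 316) = 1019760 / 86584 = 11.77770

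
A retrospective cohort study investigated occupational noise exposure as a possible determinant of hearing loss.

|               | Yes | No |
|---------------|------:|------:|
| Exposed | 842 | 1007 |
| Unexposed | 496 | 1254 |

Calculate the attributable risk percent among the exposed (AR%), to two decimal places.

37.76

Cells: a = 842, b = 1007, c = 496, d = 1254.
Risk in exposed = 842/1849 = 0.45538; risk in unexposed = 496/1750 = 0.28343.
RR = 0.45538/0.28343 = 1.60669
AR% = (RR − 1)/RR × 100 = (1.60669 − 1)/1.60669 × 100 = 37.7602%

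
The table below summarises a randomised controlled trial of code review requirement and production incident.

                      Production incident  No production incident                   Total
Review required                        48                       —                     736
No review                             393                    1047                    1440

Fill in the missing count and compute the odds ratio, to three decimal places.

0.186

The missing cell is in the exposed row: 736 − 48 = 688.
So a = 48, b = 688, c = 393, d = 1047.
OR = (a·d)/(b·c) = (48 × 1047) / (688 × 393) = 50256 / 270384 = 0.18587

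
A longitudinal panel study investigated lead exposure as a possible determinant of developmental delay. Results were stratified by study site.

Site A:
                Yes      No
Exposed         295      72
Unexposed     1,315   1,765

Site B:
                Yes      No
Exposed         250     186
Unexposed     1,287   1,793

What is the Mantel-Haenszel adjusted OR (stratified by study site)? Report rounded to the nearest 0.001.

OR_MH = Σ(aᵢdᵢ/nᵢ) / Σ(bᵢcᵢ/nᵢ), where nᵢ is the stratum total.
Stratum 1 (Site A): n = 3447; a·d/n = 295·1765/3447 = 151.0516; b·c/n = 72·1315/3447 = 27.4674
Stratum 2 (Site B): n = 3516; a·d/n = 250·1793/3516 = 127.4886; b·c/n = 186·1287/3516 = 68.0836
OR_MH = (151.0516 + 127.4886) / (27.4674 + 68.0836) = 278.5403 / 95.5510 = 2.91510

2.915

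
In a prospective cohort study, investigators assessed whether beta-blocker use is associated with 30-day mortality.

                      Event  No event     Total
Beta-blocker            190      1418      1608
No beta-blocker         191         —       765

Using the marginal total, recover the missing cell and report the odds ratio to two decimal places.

The missing cell is in the unexposed row: 765 − 191 = 574.
So a = 190, b = 1418, c = 191, d = 574.
OR = (a·d)/(b·c) = (190 × 574) / (1418 × 191) = 109060 / 270838 = 0.40268

0.40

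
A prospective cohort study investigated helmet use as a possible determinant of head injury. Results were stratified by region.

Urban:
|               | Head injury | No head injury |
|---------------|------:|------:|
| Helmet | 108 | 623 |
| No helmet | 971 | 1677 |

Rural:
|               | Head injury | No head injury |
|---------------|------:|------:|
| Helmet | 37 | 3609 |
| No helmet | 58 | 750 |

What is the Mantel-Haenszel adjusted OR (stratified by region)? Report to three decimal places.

0.265

OR_MH = Σ(aᵢdᵢ/nᵢ) / Σ(bᵢcᵢ/nᵢ), where nᵢ is the stratum total.
Stratum 1 (Urban): n = 3379; a·d/n = 108·1677/3379 = 53.6005; b·c/n = 623·971/3379 = 179.0272
Stratum 2 (Rural): n = 4454; a·d/n = 37·750/4454 = 6.2304; b·c/n = 3609·58/4454 = 46.9964
OR_MH = (53.6005 + 6.2304) / (179.0272 + 46.9964) = 59.8308 / 226.0236 = 0.26471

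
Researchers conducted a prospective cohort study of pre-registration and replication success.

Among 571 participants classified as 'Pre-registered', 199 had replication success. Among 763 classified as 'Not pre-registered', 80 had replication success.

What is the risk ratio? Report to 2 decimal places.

From the description: a = 199, b = 372, c = 80, d = 683.
Risk in exposed = 199/571 = 0.34851; risk in unexposed = 80/763 = 0.10485.
RR = 0.34851 / 0.10485 = 3.32393
The risk among the exposed is 3.32 times that among the unexposed.

3.32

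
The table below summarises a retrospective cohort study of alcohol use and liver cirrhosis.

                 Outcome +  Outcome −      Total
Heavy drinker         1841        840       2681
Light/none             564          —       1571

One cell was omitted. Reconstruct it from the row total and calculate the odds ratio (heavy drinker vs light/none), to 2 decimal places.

The missing cell is in the unexposed row: 1571 − 564 = 1007.
So a = 1841, b = 840, c = 564, d = 1007.
OR = (a·d)/(b·c) = (1841 × 1007) / (840 × 564) = 1853887 / 473760 = 3.91314

3.91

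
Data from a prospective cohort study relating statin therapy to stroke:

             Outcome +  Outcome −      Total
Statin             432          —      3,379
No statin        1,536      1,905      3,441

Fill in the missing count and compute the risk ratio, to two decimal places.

The missing cell is in the exposed row: 3379 − 432 = 2947.
So a = 432, b = 2947, c = 1536, d = 1905.
RR = [a/(a+b)] / [c/(c+d)] = (432/3379) / (1536/3441) = 0.12785/0.44638 = 0.28641

0.29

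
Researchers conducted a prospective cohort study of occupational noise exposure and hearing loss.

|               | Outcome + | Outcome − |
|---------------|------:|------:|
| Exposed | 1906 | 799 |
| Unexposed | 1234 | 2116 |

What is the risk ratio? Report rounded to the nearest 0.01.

Cells: a = 1906, b = 799, c = 1234, d = 2116.
Risk in exposed = 1906/2705 = 0.70462; risk in unexposed = 1234/3350 = 0.36836.
RR = 0.70462 / 0.36836 = 1.91287
The risk among the exposed is 1.91 times that among the unexposed.

1.91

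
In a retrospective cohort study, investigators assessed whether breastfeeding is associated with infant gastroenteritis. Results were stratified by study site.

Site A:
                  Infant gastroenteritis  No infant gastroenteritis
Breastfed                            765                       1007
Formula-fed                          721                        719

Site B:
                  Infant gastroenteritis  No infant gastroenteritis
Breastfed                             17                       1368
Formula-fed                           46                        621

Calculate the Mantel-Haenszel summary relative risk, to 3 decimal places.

0.813

RR_MH = Σ(aᵢ·n₀ᵢ/nᵢ) / Σ(cᵢ·n₁ᵢ/nᵢ), with n₁ᵢ = aᵢ+bᵢ (exposed), n₀ᵢ = cᵢ+dᵢ (unexposed), nᵢ = n₁ᵢ+n₀ᵢ.
Stratum 1 (Site A): n₁ = 1772, n₀ = 1440, n = 3212; a·n₀/n = 765·1440/3212 = 342.9639; c·n₁/n = 721·1772/3212 = 397.7621
Stratum 2 (Site B): n₁ = 1385, n₀ = 667, n = 2052; a·n₀/n = 17·667/2052 = 5.5258; c·n₁/n = 46·1385/2052 = 31.0478
RR_MH = (342.9639 + 5.5258) / (397.7621 + 31.0478) = 348.4897 / 428.8099 = 0.81269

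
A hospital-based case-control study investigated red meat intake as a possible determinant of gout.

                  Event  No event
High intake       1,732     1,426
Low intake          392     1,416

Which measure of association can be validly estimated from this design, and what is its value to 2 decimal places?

Cells: a = 1732, b = 1426, c = 392, d = 1416.
This is a hospital-based case-control study: participants were sampled on outcome status, so risks in the source population cannot be estimated directly — relative risk is not valid here. The odds ratio is the appropriate measure.
OR = (a·d)/(b·c) = (1732 × 1416) / (1426 × 392) = 2452512 / 558992 = 4.38738

4.39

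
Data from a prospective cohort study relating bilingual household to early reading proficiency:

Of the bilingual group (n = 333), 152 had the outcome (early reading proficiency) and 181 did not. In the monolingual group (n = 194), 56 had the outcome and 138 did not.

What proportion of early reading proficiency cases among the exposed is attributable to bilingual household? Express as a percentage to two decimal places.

36.76

From the description: a = 152, b = 181, c = 56, d = 138.
Risk in exposed = 152/333 = 0.45646; risk in unexposed = 56/194 = 0.28866.
RR = 0.45646/0.28866 = 1.58130
AR% = (RR − 1)/RR × 100 = (1.58130 − 1)/1.58130 × 100 = 36.7607%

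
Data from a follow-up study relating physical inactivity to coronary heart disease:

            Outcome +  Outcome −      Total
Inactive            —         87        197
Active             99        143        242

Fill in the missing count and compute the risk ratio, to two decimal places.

The missing cell is in the exposed row: 197 − 87 = 110.
So a = 110, b = 87, c = 99, d = 143.
RR = [a/(a+b)] / [c/(c+d)] = (110/197) / (99/242) = 0.55838/0.40909 = 1.36492

1.36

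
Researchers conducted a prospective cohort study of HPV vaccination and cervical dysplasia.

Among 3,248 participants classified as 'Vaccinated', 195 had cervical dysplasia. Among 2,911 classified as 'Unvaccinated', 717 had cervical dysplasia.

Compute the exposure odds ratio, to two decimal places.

0.20

From the description: a = 195, b = 3053, c = 717, d = 2194.
OR = (a·d)/(b·c) = (195 × 2194) / (3053 × 717) = 427830 / 2189001 = 0.19545
Exposure is associated with lower odds of cervical dysplasia (OR = 0.20 < 1).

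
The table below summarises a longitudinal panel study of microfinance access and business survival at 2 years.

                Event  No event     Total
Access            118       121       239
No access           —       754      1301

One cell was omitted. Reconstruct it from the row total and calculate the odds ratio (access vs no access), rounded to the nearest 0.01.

1.34

The missing cell is in the unexposed row: 1301 − 754 = 547.
So a = 118, b = 121, c = 547, d = 754.
OR = (a·d)/(b·c) = (118 × 754) / (121 × 547) = 88972 / 66187 = 1.34425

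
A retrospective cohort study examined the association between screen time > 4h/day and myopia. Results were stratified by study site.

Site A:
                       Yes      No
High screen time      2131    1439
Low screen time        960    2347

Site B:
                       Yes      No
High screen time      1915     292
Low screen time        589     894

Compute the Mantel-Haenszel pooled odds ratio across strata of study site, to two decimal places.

4.81

OR_MH = Σ(aᵢdᵢ/nᵢ) / Σ(bᵢcᵢ/nᵢ), where nᵢ is the stratum total.
Stratum 1 (Site A): n = 6877; a·d/n = 2131·2347/6877 = 727.2731; b·c/n = 1439·960/6877 = 200.8783
Stratum 2 (Site B): n = 3690; a·d/n = 1915·894/3690 = 463.9593; b·c/n = 292·589/3690 = 46.6092
OR_MH = (727.2731 + 463.9593) / (200.8783 + 46.6092) = 1191.2324 / 247.4875 = 4.81330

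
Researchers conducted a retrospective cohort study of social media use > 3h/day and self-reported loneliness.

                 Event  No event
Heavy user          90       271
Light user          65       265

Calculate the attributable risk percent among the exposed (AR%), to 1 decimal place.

Cells: a = 90, b = 271, c = 65, d = 265.
Risk in exposed = 90/361 = 0.24931; risk in unexposed = 65/330 = 0.19697.
RR = 0.24931/0.19697 = 1.26571
AR% = (RR − 1)/RR × 100 = (1.26571 − 1)/1.26571 × 100 = 20.9933%

21.0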